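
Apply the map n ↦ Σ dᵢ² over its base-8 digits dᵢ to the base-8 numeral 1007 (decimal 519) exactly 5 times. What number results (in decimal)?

5

519 = (1,0,0,7)_8 → 50
50 = (6,2)_8 → 40
40 = (5,0)_8 → 25
25 = (3,1)_8 → 10
10 = (1,2)_8 → 5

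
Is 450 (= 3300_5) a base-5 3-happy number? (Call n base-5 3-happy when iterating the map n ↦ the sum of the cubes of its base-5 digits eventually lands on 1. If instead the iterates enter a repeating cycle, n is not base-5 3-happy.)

not base-5 3-happy

450 = (3,3,0,0)_5 → 3³ + 3³ + 0³ + 0³ = 27 + 27 + 0 + 0 = 54
54 = (2,0,4)_5 → 2³ + 0³ + 4³ = 8 + 0 + 64 = 72
72 = (2,4,2)_5 → 2³ + 4³ + 2³ = 8 + 64 + 8 = 80
80 = (3,1,0)_5 → 3³ + 1³ + 0³ = 27 + 1 + 0 = 28
28 = (1,0,3)_5 → 1³ + 0³ + 3³ = 1 + 0 + 27 = 28  — 28 already seen; the sequence cycles without reaching 1.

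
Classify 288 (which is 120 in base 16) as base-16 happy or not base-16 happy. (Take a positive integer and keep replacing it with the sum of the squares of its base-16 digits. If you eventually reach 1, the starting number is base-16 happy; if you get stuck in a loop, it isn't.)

288 = (1,2,0)_16 → 1² + 2² + 0² = 5
5 = (5)_16 → 5² = 25
25 = (1,9)_16 → 1² + 9² = 82
82 = (5,2)_16 → 5² + 2² = 29
29 = (1,13)_16 → 1² + 13² = 170
170 = (10,10)_16 → 10² + 10² = 200
200 = (12,8)_16 → 12² + 8² = 208
208 = (13,0)_16 → 13² + 0² = 169
169 = (10,9)_16 → 10² + 9² = 181
181 = (11,5)_16 → 11² + 5² = 146
146 = (9,2)_16 → 9² + 2² = 85
85 = (5,5)_16 → 5² + 5² = 50
50 = (3,2)_16 → 3² + 2² = 13
13 = (13)_16 → 13² = 169  — 169 already seen; the sequence cycles without reaching 1.

not base-16 happy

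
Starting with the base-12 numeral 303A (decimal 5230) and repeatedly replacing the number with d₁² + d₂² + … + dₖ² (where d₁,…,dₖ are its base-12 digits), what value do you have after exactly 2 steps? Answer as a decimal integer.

181

5230 = (3,0,3,10)_12 → 118
118 = (9,10)_12 → 181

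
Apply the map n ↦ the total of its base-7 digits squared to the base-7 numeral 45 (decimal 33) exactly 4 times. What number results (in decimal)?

33 = (4,5)_7 → 4² + 5² = 16 + 25 = 41
41 = (5,6)_7 → 5² + 6² = 25 + 36 = 61
61 = (1,1,5)_7 → 1² + 1² + 5² = 1 + 1 + 25 = 27
27 = (3,6)_7 → 3² + 6² = 9 + 36 = 45

45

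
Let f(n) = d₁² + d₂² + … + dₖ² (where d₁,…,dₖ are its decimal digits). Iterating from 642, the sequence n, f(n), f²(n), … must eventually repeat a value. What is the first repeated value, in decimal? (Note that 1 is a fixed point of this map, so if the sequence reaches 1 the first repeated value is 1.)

37

642 → 56
56 → 61
61 → 37
37 → 58
58 → 89
89 → 145
145 → 42
42 → 20
20 → 4
4 → 16
16 → 37  — 37 already appeared earlier.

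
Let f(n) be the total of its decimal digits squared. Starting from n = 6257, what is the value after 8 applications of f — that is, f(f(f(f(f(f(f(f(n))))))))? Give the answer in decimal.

145

6257 → 114
114 → 18
18 → 65
65 → 61
61 → 37
37 → 58
58 → 89
89 → 145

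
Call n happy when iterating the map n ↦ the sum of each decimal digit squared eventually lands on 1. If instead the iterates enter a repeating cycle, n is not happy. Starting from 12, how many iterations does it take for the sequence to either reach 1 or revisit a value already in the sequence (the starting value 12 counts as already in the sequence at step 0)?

13

12 → 5
5 → 25
25 → 29
29 → 85
85 → 89
89 → 145
145 → 42
42 → 20
20 → 4
4 → 16
16 → 37
37 → 58
58 → 89  — 89 repeats.
That took 13 steps.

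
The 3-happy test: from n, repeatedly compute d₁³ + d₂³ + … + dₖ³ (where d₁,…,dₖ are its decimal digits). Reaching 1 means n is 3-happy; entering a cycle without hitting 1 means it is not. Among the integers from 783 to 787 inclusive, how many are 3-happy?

783: 783 → 882 → 1032 → 36 → 243 → 99 → 1458 → 702 → 351 → 153 → 153  — not 3-happy
784: 784 → 919 → 1459 → 919  — not 3-happy
785: 785 → 980 → 1241 → 74 → 407 → 407  — not 3-happy
786: 786 → 1071 → 345 → 216 → 225 → 141 → 66 → 432 → 99 → 1458 → 702 → 351 → 153 → 153  — not 3-happy
787: 787 → 1198 → 1243 → 100 → 1  — 3-happy
3-happy: 787

1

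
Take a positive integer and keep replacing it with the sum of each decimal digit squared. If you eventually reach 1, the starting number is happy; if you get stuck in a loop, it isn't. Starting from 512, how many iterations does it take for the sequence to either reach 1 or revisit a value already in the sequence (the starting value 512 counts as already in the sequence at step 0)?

512 → 5² + 1² + 2² = 25 + 1 + 4 = 30
30 → 3² + 0² = 9 + 0 = 9
9 → 9² = 81
81 → 8² + 1² = 64 + 1 = 65
65 → 6² + 5² = 36 + 25 = 61
61 → 6² + 1² = 36 + 1 = 37
37 → 3² + 7² = 9 + 49 = 58
58 → 5² + 8² = 25 + 64 = 89
89 → 8² + 9² = 64 + 81 = 145
145 → 1² + 4² + 5² = 1 + 16 + 25 = 42
42 → 4² + 2² = 16 + 4 = 20
20 → 2² + 0² = 4 + 0 = 4
4 → 4² = 16
16 → 1² + 6² = 1 + 36 = 37  — 37 repeats.
That took 14 steps.

14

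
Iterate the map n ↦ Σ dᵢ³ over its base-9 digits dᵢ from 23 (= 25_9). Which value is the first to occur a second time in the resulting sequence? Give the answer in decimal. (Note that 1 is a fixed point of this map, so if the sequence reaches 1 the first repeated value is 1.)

23 = (2,5)_9 → 2³ + 5³ = 133
133 = (1,5,7)_9 → 1³ + 5³ + 7³ = 469
469 = (5,7,1)_9 → 5³ + 7³ + 1³ = 469  — 469 already appeared earlier.

469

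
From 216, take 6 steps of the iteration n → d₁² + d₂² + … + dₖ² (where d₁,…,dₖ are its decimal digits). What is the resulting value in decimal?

216 → 2² + 1² + 6² = 41
41 → 4² + 1² = 17
17 → 1² + 7² = 50
50 → 5² + 0² = 25
25 → 2² + 5² = 29
29 → 2² + 9² = 85

85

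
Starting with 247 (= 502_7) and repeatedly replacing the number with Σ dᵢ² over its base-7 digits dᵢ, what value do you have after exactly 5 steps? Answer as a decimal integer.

29

247 = (5,0,2)_7 → 5² + 0² + 2² = 25 + 0 + 4 = 29
29 = (4,1)_7 → 4² + 1² = 16 + 1 = 17
17 = (2,3)_7 → 2² + 3² = 4 + 9 = 13
13 = (1,6)_7 → 1² + 6² = 1 + 36 = 37
37 = (5,2)_7 → 5² + 2² = 25 + 4 = 29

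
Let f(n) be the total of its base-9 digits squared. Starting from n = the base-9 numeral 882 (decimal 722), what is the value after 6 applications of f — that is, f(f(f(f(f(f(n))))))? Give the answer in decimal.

722 = (8,8,2)_9 → 132
132 = (1,5,6)_9 → 62
62 = (6,8)_9 → 100
100 = (1,2,1)_9 → 6
6 = (6)_9 → 36
36 = (4,0)_9 → 16

16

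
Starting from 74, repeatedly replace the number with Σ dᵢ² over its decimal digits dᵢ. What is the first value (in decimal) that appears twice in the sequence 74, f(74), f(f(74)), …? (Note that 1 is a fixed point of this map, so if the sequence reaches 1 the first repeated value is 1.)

74 → 7² + 4² = 65
65 → 6² + 5² = 61
61 → 6² + 1² = 37
37 → 3² + 7² = 58
58 → 5² + 8² = 89
89 → 8² + 9² = 145
145 → 1² + 4² + 5² = 42
42 → 4² + 2² = 20
20 → 2² + 0² = 4
4 → 4² = 16
16 → 1² + 6² = 37  — 37 already appeared earlier.

37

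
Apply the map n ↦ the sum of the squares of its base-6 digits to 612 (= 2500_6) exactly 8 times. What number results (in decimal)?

612 = (2,5,0,0)_6 → 29
29 = (4,5)_6 → 41
41 = (1,0,5)_6 → 26
26 = (4,2)_6 → 20
20 = (3,2)_6 → 13
13 = (2,1)_6 → 5
5 = (5)_6 → 25
25 = (4,1)_6 → 17

17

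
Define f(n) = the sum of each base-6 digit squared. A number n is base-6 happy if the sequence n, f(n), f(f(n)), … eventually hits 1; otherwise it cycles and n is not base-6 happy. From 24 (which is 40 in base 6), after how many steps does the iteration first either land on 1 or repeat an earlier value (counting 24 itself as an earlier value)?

24 = (4,0)_6 → 4² + 0² = 16 + 0 = 16
16 = (2,4)_6 → 2² + 4² = 4 + 16 = 20
20 = (3,2)_6 → 3² + 2² = 9 + 4 = 13
13 = (2,1)_6 → 2² + 1² = 4 + 1 = 5
5 = (5)_6 → 5² = 25
25 = (4,1)_6 → 4² + 1² = 16 + 1 = 17
17 = (2,5)_6 → 2² + 5² = 4 + 25 = 29
29 = (4,5)_6 → 4² + 5² = 16 + 25 = 41
41 = (1,0,5)_6 → 1² + 0² + 5² = 1 + 0 + 25 = 26
26 = (4,2)_6 → 4² + 2² = 16 + 4 = 20  — 20 repeats.
That took 10 steps.

10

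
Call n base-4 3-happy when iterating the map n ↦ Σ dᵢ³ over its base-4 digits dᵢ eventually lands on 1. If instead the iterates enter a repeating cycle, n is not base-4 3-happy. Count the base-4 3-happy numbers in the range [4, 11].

2

4: 4 → 1  (reaches 1)
5: 5 → 2 → 8 → 8  (repeats 8)
6: 6 → 9 → 9  (repeats 9)
7: 7 → 28 → 28  (repeats 28)
8: 8 → 8  (repeats 8)
9: 9 → 9  (repeats 9)
10: 10 → 16 → 1  (reaches 1)
11: 11 → 35 → 35  (repeats 35)
base-4 3-happy: 4, 10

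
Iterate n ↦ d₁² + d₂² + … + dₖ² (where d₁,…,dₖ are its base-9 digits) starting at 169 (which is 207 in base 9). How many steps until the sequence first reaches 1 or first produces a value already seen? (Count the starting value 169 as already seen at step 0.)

4

169 = (2,0,7)_9 → 53
53 = (5,8)_9 → 89
89 = (1,0,8)_9 → 65
65 = (7,2)_9 → 53  — 53 repeats.
That took 4 steps.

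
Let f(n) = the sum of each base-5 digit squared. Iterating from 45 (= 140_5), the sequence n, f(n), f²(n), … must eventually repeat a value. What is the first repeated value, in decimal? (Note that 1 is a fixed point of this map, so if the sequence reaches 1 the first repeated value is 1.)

13

45 = (1,4,0)_5 → 1² + 4² + 0² = 1 + 16 + 0 = 17
17 = (3,2)_5 → 3² + 2² = 9 + 4 = 13
13 = (2,3)_5 → 2² + 3² = 4 + 9 = 13  — 13 already appeared earlier.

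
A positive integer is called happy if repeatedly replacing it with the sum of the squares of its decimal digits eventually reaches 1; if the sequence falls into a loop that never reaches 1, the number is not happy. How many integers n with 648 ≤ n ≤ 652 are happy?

1

648: 648 → 116 → 38 → 73 → 58 → 89 → 145 → 42 → 20 → 4 → 16 → 37 → 58  (repeats 58)
649: 649 → 133 → 19 → 82 → 68 → 100 → 1  (reaches 1)
650: 650 → 61 → 37 → 58 → 89 → 145 → 42 → 20 → 4 → 16 → 37  (repeats 37)
651: 651 → 62 → 40 → 16 → 37 → 58 → 89 → 145 → 42 → 20 → 4 → 16  (repeats 16)
652: 652 → 65 → 61 → 37 → 58 → 89 → 145 → 42 → 20 → 4 → 16 → 37  (repeats 37)
happy: 649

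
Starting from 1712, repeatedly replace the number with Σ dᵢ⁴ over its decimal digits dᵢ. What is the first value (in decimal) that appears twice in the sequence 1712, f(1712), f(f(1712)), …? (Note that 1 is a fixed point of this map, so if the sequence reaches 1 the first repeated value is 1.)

13139

1712 → 2419
2419 → 6834
6834 → 5729
5729 → 9603
9603 → 7938
7938 → 13139
13139 → 6725
6725 → 4338
4338 → 4514
4514 → 1138
1138 → 4179
4179 → 9219
9219 → 13139  — 13139 already appeared earlier.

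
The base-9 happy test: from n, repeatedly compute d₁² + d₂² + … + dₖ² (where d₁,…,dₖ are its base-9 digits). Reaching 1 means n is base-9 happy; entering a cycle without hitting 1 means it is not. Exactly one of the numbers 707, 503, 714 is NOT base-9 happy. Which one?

714

707: 707 → 125 → 81 → 1  — reaches 1 (base-9 happy)
503: 503 → 101 → 9 → 1  — reaches 1 (base-9 happy)
714: 714 → 122 → 42 → 52 → 74 → 68 → 74  — repeats 74 (not base-9 happy)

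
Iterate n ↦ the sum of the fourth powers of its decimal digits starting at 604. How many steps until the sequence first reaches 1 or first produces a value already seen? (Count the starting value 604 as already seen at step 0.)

604 → 1552
1552 → 1267
1267 → 3714
3714 → 2739
2739 → 9059
9059 → 13747
13747 → 5140
5140 → 882
882 → 8208
8208 → 8208  — 8208 repeats.
That took 10 steps.

10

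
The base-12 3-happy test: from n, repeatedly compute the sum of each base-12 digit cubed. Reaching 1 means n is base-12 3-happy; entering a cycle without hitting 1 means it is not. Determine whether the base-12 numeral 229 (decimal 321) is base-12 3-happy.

321 = (2,2,9)_12 → 2³ + 2³ + 9³ = 8 + 8 + 729 = 745
745 = (5,2,1)_12 → 5³ + 2³ + 1³ = 125 + 8 + 1 = 134
134 = (11,2)_12 → 11³ + 2³ = 1331 + 8 = 1339
1339 = (9,3,7)_12 → 9³ + 3³ + 7³ = 729 + 27 + 343 = 1099
1099 = (7,7,7)_12 → 7³ + 7³ + 7³ = 343 + 343 + 343 = 1029
1029 = (7,1,9)_12 → 7³ + 1³ + 9³ = 343 + 1 + 729 = 1073
1073 = (7,5,5)_12 → 7³ + 5³ + 5³ = 343 + 125 + 125 = 593
593 = (4,1,5)_12 → 4³ + 1³ + 5³ = 64 + 1 + 125 = 190
190 = (1,3,10)_12 → 1³ + 3³ + 10³ = 1 + 27 + 1000 = 1028
1028 = (7,1,8)_12 → 7³ + 1³ + 8³ = 343 + 1 + 512 = 856
856 = (5,11,4)_12 → 5³ + 11³ + 4³ = 125 + 1331 + 64 = 1520
1520 = (10,6,8)_12 → 10³ + 6³ + 8³ = 1000 + 216 + 512 = 1728
1728 = (1,0,0,0)_12 → 1³ + 0³ + 0³ + 0³ = 1 + 0 + 0 + 0 = 1  — reached 1.

base-12 3-happy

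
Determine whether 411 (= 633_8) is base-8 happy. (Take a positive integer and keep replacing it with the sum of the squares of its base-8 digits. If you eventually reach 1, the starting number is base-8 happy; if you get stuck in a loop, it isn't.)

not base-8 happy

411 = (6,3,3)_8 → 6² + 3² + 3² = 54
54 = (6,6)_8 → 6² + 6² = 72
72 = (1,1,0)_8 → 1² + 1² + 0² = 2
2 = (2)_8 → 2² = 4
4 = (4)_8 → 4² = 16
16 = (2,0)_8 → 2² + 0² = 4  — 4 already seen; the sequence cycles without reaching 1.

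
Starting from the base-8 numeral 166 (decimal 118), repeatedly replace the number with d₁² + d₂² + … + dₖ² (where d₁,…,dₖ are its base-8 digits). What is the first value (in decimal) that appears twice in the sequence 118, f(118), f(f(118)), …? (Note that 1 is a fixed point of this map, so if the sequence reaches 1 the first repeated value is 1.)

118 = (1,6,6)_8 → 1² + 6² + 6² = 73
73 = (1,1,1)_8 → 1² + 1² + 1² = 3
3 = (3)_8 → 3² = 9
9 = (1,1)_8 → 1² + 1² = 2
2 = (2)_8 → 2² = 4
4 = (4)_8 → 4² = 16
16 = (2,0)_8 → 2² + 0² = 4  — 4 already appeared earlier.

4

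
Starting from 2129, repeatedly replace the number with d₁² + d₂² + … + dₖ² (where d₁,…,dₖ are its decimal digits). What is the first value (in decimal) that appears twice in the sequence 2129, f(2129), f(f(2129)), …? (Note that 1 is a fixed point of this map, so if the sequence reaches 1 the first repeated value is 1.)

37

2129 → 2² + 1² + 2² + 9² = 4 + 1 + 4 + 81 = 90
90 → 9² + 0² = 81 + 0 = 81
81 → 8² + 1² = 64 + 1 = 65
65 → 6² + 5² = 36 + 25 = 61
61 → 6² + 1² = 36 + 1 = 37
37 → 3² + 7² = 9 + 49 = 58
58 → 5² + 8² = 25 + 64 = 89
89 → 8² + 9² = 64 + 81 = 145
145 → 1² + 4² + 5² = 1 + 16 + 25 = 42
42 → 4² + 2² = 16 + 4 = 20
20 → 2² + 0² = 4 + 0 = 4
4 → 4² = 16
16 → 1² + 6² = 1 + 36 = 37  — 37 already appeared earlier.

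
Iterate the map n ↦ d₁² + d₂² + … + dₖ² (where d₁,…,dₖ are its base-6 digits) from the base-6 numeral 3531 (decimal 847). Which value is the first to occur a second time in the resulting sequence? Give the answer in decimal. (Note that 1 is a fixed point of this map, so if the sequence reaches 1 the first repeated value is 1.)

1

847 = (3,5,3,1)_6 → 44
44 = (1,1,2)_6 → 6
6 = (1,0)_6 → 1  — reached the fixed point 1.
1 → 1, so 1 is the first repeated value.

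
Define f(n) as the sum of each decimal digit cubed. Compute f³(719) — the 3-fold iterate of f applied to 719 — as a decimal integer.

371

719 → 7³ + 1³ + 9³ = 1073
1073 → 1³ + 0³ + 7³ + 3³ = 371
371 → 3³ + 7³ + 1³ = 371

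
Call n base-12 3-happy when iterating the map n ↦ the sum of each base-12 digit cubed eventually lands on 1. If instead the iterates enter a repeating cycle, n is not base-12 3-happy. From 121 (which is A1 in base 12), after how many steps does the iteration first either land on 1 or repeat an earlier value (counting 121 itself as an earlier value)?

121 = (10,1)_12 → 1001
1001 = (6,11,5)_12 → 1672
1672 = (11,7,4)_12 → 1738
1738 = (1,0,0,10)_12 → 1001  — 1001 repeats.
That took 4 steps.

4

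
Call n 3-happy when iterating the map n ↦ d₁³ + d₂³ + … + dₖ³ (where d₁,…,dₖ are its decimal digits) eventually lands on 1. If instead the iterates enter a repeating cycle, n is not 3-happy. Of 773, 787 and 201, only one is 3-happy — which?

787

773: 773 → 713 → 371 → 371  — repeats 371 (not 3-happy)
787: 787 → 1198 → 1243 → 100 → 1  — reaches 1 (3-happy)
201: 201 → 9 → 729 → 1080 → 513 → 153 → 153  — repeats 153 (not 3-happy)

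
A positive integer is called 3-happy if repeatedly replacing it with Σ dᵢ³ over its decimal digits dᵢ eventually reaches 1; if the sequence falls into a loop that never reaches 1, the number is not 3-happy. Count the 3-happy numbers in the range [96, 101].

1

96: 96 → 945 → 918 → 1242 → 81 → 513 → 153 → 153  — not 3-happy
97: 97 → 1072 → 352 → 160 → 217 → 352  — not 3-happy
98: 98 → 1241 → 74 → 407 → 407  — not 3-happy
99: 99 → 1458 → 702 → 351 → 153 → 153  — not 3-happy
100: 100 → 1  — 3-happy
101: 101 → 2 → 8 → 512 → 134 → 92 → 737 → 713 → 371 → 371  — not 3-happy
3-happy: 100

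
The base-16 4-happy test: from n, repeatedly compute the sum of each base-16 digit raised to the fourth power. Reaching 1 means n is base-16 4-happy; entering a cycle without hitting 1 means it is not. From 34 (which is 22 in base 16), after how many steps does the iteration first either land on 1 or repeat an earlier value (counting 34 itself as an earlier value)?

3

34 = (2,2)_16 → 2⁴ + 2⁴ = 32
32 = (2,0)_16 → 2⁴ + 0⁴ = 16
16 = (1,0)_16 → 1⁴ + 0⁴ = 1  — reached 1.
That took 3 steps.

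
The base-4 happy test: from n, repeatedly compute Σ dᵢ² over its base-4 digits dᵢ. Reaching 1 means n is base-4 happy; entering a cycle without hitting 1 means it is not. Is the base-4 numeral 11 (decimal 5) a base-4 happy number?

5 = (1,1)_4 → 1² + 1² = 1 + 1 = 2
2 = (2)_4 → 2² = 4
4 = (1,0)_4 → 1² + 0² = 1 + 0 = 1  — reached 1.

base-4 happy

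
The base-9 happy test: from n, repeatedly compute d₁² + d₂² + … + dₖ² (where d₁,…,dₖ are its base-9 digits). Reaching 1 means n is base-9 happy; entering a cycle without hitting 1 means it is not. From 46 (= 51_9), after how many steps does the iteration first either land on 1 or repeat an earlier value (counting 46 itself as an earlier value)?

4

46 = (5,1)_9 → 5² + 1² = 25 + 1 = 26
26 = (2,8)_9 → 2² + 8² = 4 + 64 = 68
68 = (7,5)_9 → 7² + 5² = 49 + 25 = 74
74 = (8,2)_9 → 8² + 2² = 64 + 4 = 68  — 68 repeats.
That took 4 steps.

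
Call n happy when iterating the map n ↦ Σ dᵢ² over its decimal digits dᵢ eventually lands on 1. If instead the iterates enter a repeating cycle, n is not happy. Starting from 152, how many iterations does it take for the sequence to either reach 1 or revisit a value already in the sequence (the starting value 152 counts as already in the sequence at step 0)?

152 → 1² + 5² + 2² = 1 + 25 + 4 = 30
30 → 3² + 0² = 9 + 0 = 9
9 → 9² = 81
81 → 8² + 1² = 64 + 1 = 65
65 → 6² + 5² = 36 + 25 = 61
61 → 6² + 1² = 36 + 1 = 37
37 → 3² + 7² = 9 + 49 = 58
58 → 5² + 8² = 25 + 64 = 89
89 → 8² + 9² = 64 + 81 = 145
145 → 1² + 4² + 5² = 1 + 16 + 25 = 42
42 → 4² + 2² = 16 + 4 = 20
20 → 2² + 0² = 4 + 0 = 4
4 → 4² = 16
16 → 1² + 6² = 1 + 36 = 37  — 37 repeats.
That took 14 steps.

14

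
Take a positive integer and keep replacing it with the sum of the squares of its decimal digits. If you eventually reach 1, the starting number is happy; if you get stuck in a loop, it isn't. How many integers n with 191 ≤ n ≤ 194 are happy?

191: 191 → 83 → 73 → 58 → 89 → 145 → 42 → 20 → 4 → 16 → 37 → 58  — not happy
192: 192 → 86 → 100 → 1  — happy
193: 193 → 91 → 82 → 68 → 100 → 1  — happy
194: 194 → 98 → 145 → 42 → 20 → 4 → 16 → 37 → 58 → 89 → 145  — not happy
happy: 192, 193

2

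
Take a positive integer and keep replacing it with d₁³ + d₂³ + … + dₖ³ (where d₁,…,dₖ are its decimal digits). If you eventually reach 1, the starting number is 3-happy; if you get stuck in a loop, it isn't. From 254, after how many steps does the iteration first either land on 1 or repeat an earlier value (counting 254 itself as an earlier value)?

4

254 → 2³ + 5³ + 4³ = 197
197 → 1³ + 9³ + 7³ = 1073
1073 → 1³ + 0³ + 7³ + 3³ = 371
371 → 3³ + 7³ + 1³ = 371  — 371 repeats.
That took 4 steps.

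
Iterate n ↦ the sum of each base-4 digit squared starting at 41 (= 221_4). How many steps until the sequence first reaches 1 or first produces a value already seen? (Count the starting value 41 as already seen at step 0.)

5

41 = (2,2,1)_4 → 2² + 2² + 1² = 9
9 = (2,1)_4 → 2² + 1² = 5
5 = (1,1)_4 → 1² + 1² = 2
2 = (2)_4 → 2² = 4
4 = (1,0)_4 → 1² + 0² = 1  — reached 1.
That took 5 steps.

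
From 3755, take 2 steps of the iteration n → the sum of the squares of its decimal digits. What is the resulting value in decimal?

65

3755 → 3² + 7² + 5² + 5² = 9 + 49 + 25 + 25 = 108
108 → 1² + 0² + 8² = 1 + 0 + 64 = 65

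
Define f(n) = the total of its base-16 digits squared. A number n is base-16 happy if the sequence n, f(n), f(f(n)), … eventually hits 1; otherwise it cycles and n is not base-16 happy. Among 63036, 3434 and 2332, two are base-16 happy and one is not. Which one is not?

2332

63036: 63036 → 414 → 278 → 38 → 40 → 68 → 32 → 4 → 16 → 1  — reaches 1 (base-16 happy)
3434: 3434 → 305 → 11 → 121 → 130 → 68 → 32 → 4 → 16 → 1  — reaches 1 (base-16 happy)
2332: 2332 → 226 → 200 → 208 → 169 → 181 → 146 → 85 → 50 → 13 → 169  — repeats 169 (not base-16 happy)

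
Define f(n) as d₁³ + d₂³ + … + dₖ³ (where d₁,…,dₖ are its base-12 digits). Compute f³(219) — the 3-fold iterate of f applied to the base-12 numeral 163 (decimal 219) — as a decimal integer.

65

219 = (1,6,3)_12 → 1³ + 6³ + 3³ = 1 + 216 + 27 = 244
244 = (1,8,4)_12 → 1³ + 8³ + 4³ = 1 + 512 + 64 = 577
577 = (4,0,1)_12 → 4³ + 0³ + 1³ = 64 + 0 + 1 = 65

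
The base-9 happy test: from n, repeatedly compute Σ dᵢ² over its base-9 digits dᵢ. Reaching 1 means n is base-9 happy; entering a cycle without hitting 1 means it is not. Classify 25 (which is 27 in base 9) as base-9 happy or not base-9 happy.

25 = (2,7)_9 → 2² + 7² = 53
53 = (5,8)_9 → 5² + 8² = 89
89 = (1,0,8)_9 → 1² + 0² + 8² = 65
65 = (7,2)_9 → 7² + 2² = 53  — 53 already seen; the sequence cycles without reaching 1.

not base-9 happy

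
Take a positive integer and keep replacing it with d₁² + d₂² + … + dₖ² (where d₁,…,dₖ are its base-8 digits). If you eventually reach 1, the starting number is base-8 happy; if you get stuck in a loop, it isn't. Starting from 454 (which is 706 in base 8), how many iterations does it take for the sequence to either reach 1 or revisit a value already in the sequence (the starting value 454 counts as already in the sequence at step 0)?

454 = (7,0,6)_8 → 7² + 0² + 6² = 85
85 = (1,2,5)_8 → 1² + 2² + 5² = 30
30 = (3,6)_8 → 3² + 6² = 45
45 = (5,5)_8 → 5² + 5² = 50
50 = (6,2)_8 → 6² + 2² = 40
40 = (5,0)_8 → 5² + 0² = 25
25 = (3,1)_8 → 3² + 1² = 10
10 = (1,2)_8 → 1² + 2² = 5
5 = (5)_8 → 5² = 25  — 25 repeats.
That took 9 steps.

9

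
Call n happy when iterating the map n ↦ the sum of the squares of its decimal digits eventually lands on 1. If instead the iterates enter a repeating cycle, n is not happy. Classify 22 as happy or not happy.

not happy

22 → 2² + 2² = 4 + 4 = 8
8 → 8² = 64
64 → 6² + 4² = 36 + 16 = 52
52 → 5² + 2² = 25 + 4 = 29
29 → 2² + 9² = 4 + 81 = 85
85 → 8² + 5² = 64 + 25 = 89
89 → 8² + 9² = 64 + 81 = 145
145 → 1² + 4² + 5² = 1 + 16 + 25 = 42
42 → 4² + 2² = 16 + 4 = 20
20 → 2² + 0² = 4 + 0 = 4
4 → 4² = 16
16 → 1² + 6² = 1 + 36 = 37
37 → 3² + 7² = 9 + 49 = 58
58 → 5² + 8² = 25 + 64 = 89  — 89 already seen; the sequence cycles without reaching 1.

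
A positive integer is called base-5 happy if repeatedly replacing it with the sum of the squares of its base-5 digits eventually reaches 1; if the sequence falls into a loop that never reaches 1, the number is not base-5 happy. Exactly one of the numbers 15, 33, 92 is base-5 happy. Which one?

15: 15 → 9 → 17 → 13 → 13  — repeats 13 (not base-5 happy)
33: 33 → 11 → 5 → 1  — reaches 1 (base-5 happy)
92: 92 → 22 → 20 → 16 → 10 → 4 → 16  — repeats 16 (not base-5 happy)

33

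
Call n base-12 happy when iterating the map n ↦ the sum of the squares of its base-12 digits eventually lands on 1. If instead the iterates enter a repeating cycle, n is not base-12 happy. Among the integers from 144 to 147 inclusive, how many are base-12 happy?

1

144: 144 → 1  (reaches 1)
145: 145 → 2 → 4 → 16 → 17 → 26 → 8 → 64 → 41 → 34 → 104 → 128 → 164 → 66 → 61 → 26  (repeats 26)
146: 146 → 5 → 25 → 5  (repeats 5)
147: 147 → 10 → 100 → 80 → 100  (repeats 100)
base-12 happy: 144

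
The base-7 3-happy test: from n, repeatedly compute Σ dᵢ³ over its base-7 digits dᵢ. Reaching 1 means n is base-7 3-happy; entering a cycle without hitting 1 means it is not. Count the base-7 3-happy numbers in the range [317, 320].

317: 317 → 251 → 341 → 557 → 137 → 197 → 65 → 17 → 35 → 125 → 251  (repeats 251)
318: 318 → 270 → 216 → 288 → 342 → 648 → 282 → 258 → 342  (repeats 342)
319: 319 → 307 → 433 → 343 → 1  (reaches 1)
320: 320 → 368 → 92 → 218 → 92  (repeats 92)
base-7 3-happy: 319

1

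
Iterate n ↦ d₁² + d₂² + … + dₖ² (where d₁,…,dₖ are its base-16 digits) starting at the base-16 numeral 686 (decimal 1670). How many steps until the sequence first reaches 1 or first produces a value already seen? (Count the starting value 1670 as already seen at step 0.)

1670 = (6,8,6)_16 → 6² + 8² + 6² = 136
136 = (8,8)_16 → 8² + 8² = 128
128 = (8,0)_16 → 8² + 0² = 64
64 = (4,0)_16 → 4² + 0² = 16
16 = (1,0)_16 → 1² + 0² = 1  — reached 1.
That took 5 steps.

5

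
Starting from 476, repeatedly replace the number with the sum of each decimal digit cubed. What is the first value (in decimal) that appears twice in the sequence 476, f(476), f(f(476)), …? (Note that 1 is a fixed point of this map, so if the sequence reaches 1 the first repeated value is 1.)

371

476 → 4³ + 7³ + 6³ = 64 + 343 + 216 = 623
623 → 6³ + 2³ + 3³ = 216 + 8 + 27 = 251
251 → 2³ + 5³ + 1³ = 8 + 125 + 1 = 134
134 → 1³ + 3³ + 4³ = 1 + 27 + 64 = 92
92 → 9³ + 2³ = 729 + 8 = 737
737 → 7³ + 3³ + 7³ = 343 + 27 + 343 = 713
713 → 7³ + 1³ + 3³ = 343 + 1 + 27 = 371
371 → 3³ + 7³ + 1³ = 27 + 343 + 1 = 371  — 371 already appeared earlier.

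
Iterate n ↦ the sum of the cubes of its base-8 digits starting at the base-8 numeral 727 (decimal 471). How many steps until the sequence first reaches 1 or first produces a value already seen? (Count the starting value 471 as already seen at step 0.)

471 = (7,2,7)_8 → 694
694 = (1,2,6,6)_8 → 441
441 = (6,7,1)_8 → 560
560 = (1,0,6,0)_8 → 217
217 = (3,3,1)_8 → 55
55 = (6,7)_8 → 559
559 = (1,0,5,7)_8 → 469
469 = (7,2,5)_8 → 476
476 = (7,3,4)_8 → 434
434 = (6,6,2)_8 → 440
440 = (6,7,0)_8 → 559  — 559 repeats.
That took 11 steps.

11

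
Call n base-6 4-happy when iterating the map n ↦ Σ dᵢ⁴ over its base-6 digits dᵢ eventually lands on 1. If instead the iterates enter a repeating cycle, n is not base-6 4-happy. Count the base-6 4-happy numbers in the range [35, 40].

1

35: 35 → 1250 → 1153 → 642 → 1266 → 1251 → 1218 → 1331 → 1251  (repeats 1251)
36: 36 → 1  (reaches 1)
37: 37 → 2 → 16 → 272 → 99 → 353 → 963 → 609 → 978 → 338 → 114 → 82 → 273 → 164 → 353  (repeats 353)
38: 38 → 17 → 641 → 1522 → 259 → 4 → 256 → 258 → 3 → 81 → 98 → 288 → 17  (repeats 17)
39: 39 → 82 → 273 → 164 → 353 → 963 → 609 → 978 → 338 → 114 → 82  (repeats 82)
40: 40 → 257 → 627 → 738 → 178 → 1137 → 788 → 803 → 963 → 609 → 978 → 338 → 114 → 82 → 273 → 164 → 353 → 963  (repeats 963)
base-6 4-happy: 36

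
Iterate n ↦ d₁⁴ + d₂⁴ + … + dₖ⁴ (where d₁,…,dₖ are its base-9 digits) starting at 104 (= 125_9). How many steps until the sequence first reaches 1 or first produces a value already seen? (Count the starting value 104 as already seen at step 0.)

12

104 = (1,2,5)_9 → 1⁴ + 2⁴ + 5⁴ = 1 + 16 + 625 = 642
642 = (7,8,3)_9 → 7⁴ + 8⁴ + 3⁴ = 2401 + 4096 + 81 = 6578
6578 = (1,0,0,1,8)_9 → 1⁴ + 0⁴ + 0⁴ + 1⁴ + 8⁴ = 1 + 0 + 0 + 1 + 4096 = 4098
4098 = (5,5,5,3)_9 → 5⁴ + 5⁴ + 5⁴ + 3⁴ = 625 + 625 + 625 + 81 = 1956
1956 = (2,6,1,3)_9 → 2⁴ + 6⁴ + 1⁴ + 3⁴ = 16 + 1296 + 1 + 81 = 1394
1394 = (1,8,1,8)_9 → 1⁴ + 8⁴ + 1⁴ + 8⁴ = 1 + 4096 + 1 + 4096 = 8194
8194 = (1,2,2,1,4)_9 → 1⁴ + 2⁴ + 2⁴ + 1⁴ + 4⁴ = 1 + 16 + 16 + 1 + 256 = 290
290 = (3,5,2)_9 → 3⁴ + 5⁴ + 2⁴ = 81 + 625 + 16 = 722
722 = (8,8,2)_9 → 8⁴ + 8⁴ + 2⁴ = 4096 + 4096 + 16 = 8208
8208 = (1,2,2,3,0)_9 → 1⁴ + 2⁴ + 2⁴ + 3⁴ + 0⁴ = 1 + 16 + 16 + 81 + 0 = 114
114 = (1,3,6)_9 → 1⁴ + 3⁴ + 6⁴ = 1 + 81 + 1296 = 1378
1378 = (1,8,0,1)_9 → 1⁴ + 8⁴ + 0⁴ + 1⁴ = 1 + 4096 + 0 + 1 = 4098  — 4098 repeats.
That took 12 steps.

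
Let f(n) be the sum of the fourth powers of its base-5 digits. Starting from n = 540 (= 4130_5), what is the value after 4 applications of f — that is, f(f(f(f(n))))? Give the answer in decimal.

528

540 = (4,1,3,0)_5 → 338
338 = (2,3,2,3)_5 → 194
194 = (1,2,3,4)_5 → 354
354 = (2,4,0,4)_5 → 528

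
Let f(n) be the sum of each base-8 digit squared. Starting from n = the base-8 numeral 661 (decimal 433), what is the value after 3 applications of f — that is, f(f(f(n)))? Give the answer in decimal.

9

433 = (6,6,1)_8 → 6² + 6² + 1² = 73
73 = (1,1,1)_8 → 1² + 1² + 1² = 3
3 = (3)_8 → 3² = 9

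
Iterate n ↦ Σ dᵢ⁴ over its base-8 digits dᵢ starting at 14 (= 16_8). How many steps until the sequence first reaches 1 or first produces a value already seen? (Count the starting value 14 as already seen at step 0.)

6

14 = (1,6)_8 → 1297
1297 = (2,4,2,1)_8 → 289
289 = (4,4,1)_8 → 513
513 = (1,0,0,1)_8 → 2
2 = (2)_8 → 16
16 = (2,0)_8 → 16  — 16 repeats.
That took 6 steps.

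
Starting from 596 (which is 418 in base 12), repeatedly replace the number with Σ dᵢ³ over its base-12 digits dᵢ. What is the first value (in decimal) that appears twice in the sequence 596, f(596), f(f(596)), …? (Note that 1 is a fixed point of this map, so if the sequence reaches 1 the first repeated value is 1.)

1

596 = (4,1,8)_12 → 4³ + 1³ + 8³ = 64 + 1 + 512 = 577
577 = (4,0,1)_12 → 4³ + 0³ + 1³ = 64 + 0 + 1 = 65
65 = (5,5)_12 → 5³ + 5³ = 125 + 125 = 250
250 = (1,8,10)_12 → 1³ + 8³ + 10³ = 1 + 512 + 1000 = 1513
1513 = (10,6,1)_12 → 10³ + 6³ + 1³ = 1000 + 216 + 1 = 1217
1217 = (8,5,5)_12 → 8³ + 5³ + 5³ = 512 + 125 + 125 = 762
762 = (5,3,6)_12 → 5³ + 3³ + 6³ = 125 + 27 + 216 = 368
368 = (2,6,8)_12 → 2³ + 6³ + 8³ = 8 + 216 + 512 = 736
736 = (5,1,4)_12 → 5³ + 1³ + 4³ = 125 + 1 + 64 = 190
190 = (1,3,10)_12 → 1³ + 3³ + 10³ = 1 + 27 + 1000 = 1028
1028 = (7,1,8)_12 → 7³ + 1³ + 8³ = 343 + 1 + 512 = 856
856 = (5,11,4)_12 → 5³ + 11³ + 4³ = 125 + 1331 + 64 = 1520
1520 = (10,6,8)_12 → 10³ + 6³ + 8³ = 1000 + 216 + 512 = 1728
1728 = (1,0,0,0)_12 → 1³ + 0³ + 0³ + 0³ = 1 + 0 + 0 + 0 = 1  — reached the fixed point 1.
1 → 1, so 1 is the first repeated value.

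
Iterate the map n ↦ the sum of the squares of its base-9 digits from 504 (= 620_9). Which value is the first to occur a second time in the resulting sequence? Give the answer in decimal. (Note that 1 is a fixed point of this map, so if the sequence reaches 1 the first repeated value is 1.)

504 = (6,2,0)_9 → 6² + 2² + 0² = 40
40 = (4,4)_9 → 4² + 4² = 32
32 = (3,5)_9 → 3² + 5² = 34
34 = (3,7)_9 → 3² + 7² = 58
58 = (6,4)_9 → 6² + 4² = 52
52 = (5,7)_9 → 5² + 7² = 74
74 = (8,2)_9 → 8² + 2² = 68
68 = (7,5)_9 → 7² + 5² = 74  — 74 already appeared earlier.

74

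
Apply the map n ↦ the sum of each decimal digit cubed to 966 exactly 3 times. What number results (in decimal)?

966 → 9³ + 6³ + 6³ = 729 + 216 + 216 = 1161
1161 → 1³ + 1³ + 6³ + 1³ = 1 + 1 + 216 + 1 = 219
219 → 2³ + 1³ + 9³ = 8 + 1 + 729 = 738

738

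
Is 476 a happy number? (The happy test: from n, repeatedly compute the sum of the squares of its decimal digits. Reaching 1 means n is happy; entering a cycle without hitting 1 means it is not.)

476 → 4² + 7² + 6² = 101
101 → 1² + 0² + 1² = 2
2 → 2² = 4
4 → 4² = 16
16 → 1² + 6² = 37
37 → 3² + 7² = 58
58 → 5² + 8² = 89
89 → 8² + 9² = 145
145 → 1² + 4² + 5² = 42
42 → 4² + 2² = 20
20 → 2² + 0² = 4  — 4 already seen; the sequence cycles without reaching 1.

not happy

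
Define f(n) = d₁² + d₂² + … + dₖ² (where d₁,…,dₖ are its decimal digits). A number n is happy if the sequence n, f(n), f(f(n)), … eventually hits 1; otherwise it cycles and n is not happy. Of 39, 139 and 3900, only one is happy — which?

39: 39 → 90 → 81 → 65 → 61 → 37 → 58 → 89 → 145 → 42 → 20 → 4 → 16 → 37  — repeats 37 (not happy)
139: 139 → 91 → 82 → 68 → 100 → 1  — reaches 1 (happy)
3900: 3900 → 90 → 81 → 65 → 61 → 37 → 58 → 89 → 145 → 42 → 20 → 4 → 16 → 37  — repeats 37 (not happy)

139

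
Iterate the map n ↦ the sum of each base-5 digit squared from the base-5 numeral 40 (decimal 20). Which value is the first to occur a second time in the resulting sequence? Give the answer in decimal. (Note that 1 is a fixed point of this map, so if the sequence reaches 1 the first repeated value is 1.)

20 = (4,0)_5 → 16
16 = (3,1)_5 → 10
10 = (2,0)_5 → 4
4 = (4)_5 → 16  — 16 already appeared earlier.

16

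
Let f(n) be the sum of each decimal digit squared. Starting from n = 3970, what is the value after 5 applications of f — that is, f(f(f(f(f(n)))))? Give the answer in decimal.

100

3970 → 3² + 9² + 7² + 0² = 9 + 81 + 49 + 0 = 139
139 → 1² + 3² + 9² = 1 + 9 + 81 = 91
91 → 9² + 1² = 81 + 1 = 82
82 → 8² + 2² = 64 + 4 = 68
68 → 6² + 8² = 36 + 64 = 100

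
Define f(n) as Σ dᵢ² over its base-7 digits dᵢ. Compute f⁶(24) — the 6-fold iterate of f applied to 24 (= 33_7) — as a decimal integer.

4

24 = (3,3)_7 → 3² + 3² = 18
18 = (2,4)_7 → 2² + 4² = 20
20 = (2,6)_7 → 2² + 6² = 40
40 = (5,5)_7 → 5² + 5² = 50
50 = (1,0,1)_7 → 1² + 0² + 1² = 2
2 = (2)_7 → 2² = 4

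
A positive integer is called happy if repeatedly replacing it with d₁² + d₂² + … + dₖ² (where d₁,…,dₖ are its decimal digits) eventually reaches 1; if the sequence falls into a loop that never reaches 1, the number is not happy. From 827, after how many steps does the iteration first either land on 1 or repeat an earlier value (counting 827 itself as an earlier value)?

13

827 → 8² + 2² + 7² = 64 + 4 + 49 = 117
117 → 1² + 1² + 7² = 1 + 1 + 49 = 51
51 → 5² + 1² = 25 + 1 = 26
26 → 2² + 6² = 4 + 36 = 40
40 → 4² + 0² = 16 + 0 = 16
16 → 1² + 6² = 1 + 36 = 37
37 → 3² + 7² = 9 + 49 = 58
58 → 5² + 8² = 25 + 64 = 89
89 → 8² + 9² = 64 + 81 = 145
145 → 1² + 4² + 5² = 1 + 16 + 25 = 42
42 → 4² + 2² = 16 + 4 = 20
20 → 2² + 0² = 4 + 0 = 4
4 → 4² = 16  — 16 repeats.
That took 13 steps.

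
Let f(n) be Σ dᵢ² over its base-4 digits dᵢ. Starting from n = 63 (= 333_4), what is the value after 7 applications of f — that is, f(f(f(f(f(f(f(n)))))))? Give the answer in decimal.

1

63 = (3,3,3)_4 → 3² + 3² + 3² = 9 + 9 + 9 = 27
27 = (1,2,3)_4 → 1² + 2² + 3² = 1 + 4 + 9 = 14
14 = (3,2)_4 → 3² + 2² = 9 + 4 = 13
13 = (3,1)_4 → 3² + 1² = 9 + 1 = 10
10 = (2,2)_4 → 2² + 2² = 4 + 4 = 8
8 = (2,0)_4 → 2² + 0² = 4 + 0 = 4
4 = (1,0)_4 → 1² + 0² = 1 + 0 = 1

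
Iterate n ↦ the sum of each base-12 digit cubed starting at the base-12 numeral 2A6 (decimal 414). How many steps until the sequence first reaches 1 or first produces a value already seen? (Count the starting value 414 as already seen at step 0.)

414 = (2,10,6)_12 → 2³ + 10³ + 6³ = 1224
1224 = (8,6,0)_12 → 8³ + 6³ + 0³ = 728
728 = (5,0,8)_12 → 5³ + 0³ + 8³ = 637
637 = (4,5,1)_12 → 4³ + 5³ + 1³ = 190
190 = (1,3,10)_12 → 1³ + 3³ + 10³ = 1028
1028 = (7,1,8)_12 → 7³ + 1³ + 8³ = 856
856 = (5,11,4)_12 → 5³ + 11³ + 4³ = 1520
1520 = (10,6,8)_12 → 10³ + 6³ + 8³ = 1728
1728 = (1,0,0,0)_12 → 1³ + 0³ + 0³ + 0³ = 1  — reached 1.
That took 9 steps.

9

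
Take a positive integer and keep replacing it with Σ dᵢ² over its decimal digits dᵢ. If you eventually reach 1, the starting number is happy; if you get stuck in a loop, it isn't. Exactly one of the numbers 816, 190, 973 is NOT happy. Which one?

816

816: 816 → 101 → 2 → 4 → 16 → 37 → 58 → 89 → 145 → 42 → 20 → 4  — repeats 4 (not happy)
190: 190 → 82 → 68 → 100 → 1  — reaches 1 (happy)
973: 973 → 139 → 91 → 82 → 68 → 100 → 1  — reaches 1 (happy)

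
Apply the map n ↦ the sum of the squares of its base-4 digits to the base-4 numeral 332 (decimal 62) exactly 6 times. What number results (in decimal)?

62 = (3,3,2)_4 → 3² + 3² + 2² = 22
22 = (1,1,2)_4 → 1² + 1² + 2² = 6
6 = (1,2)_4 → 1² + 2² = 5
5 = (1,1)_4 → 1² + 1² = 2
2 = (2)_4 → 2² = 4
4 = (1,0)_4 → 1² + 0² = 1

1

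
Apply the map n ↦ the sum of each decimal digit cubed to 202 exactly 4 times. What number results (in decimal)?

160

202 → 2³ + 0³ + 2³ = 8 + 0 + 8 = 16
16 → 1³ + 6³ = 1 + 216 = 217
217 → 2³ + 1³ + 7³ = 8 + 1 + 343 = 352
352 → 3³ + 5³ + 2³ = 27 + 125 + 8 = 160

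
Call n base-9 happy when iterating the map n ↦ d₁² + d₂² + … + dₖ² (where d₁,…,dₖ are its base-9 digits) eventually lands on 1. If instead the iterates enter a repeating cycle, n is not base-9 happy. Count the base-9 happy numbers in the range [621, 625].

621: 621 → 85 → 17 → 65 → 53 → 89 → 65  (repeats 65)
622: 622 → 86 → 26 → 68 → 74 → 68  (repeats 68)
623: 623 → 89 → 65 → 53 → 89  (repeats 89)
624: 624 → 94 → 18 → 4 → 16 → 50 → 50  (repeats 50)
625: 625 → 101 → 9 → 1  (reaches 1)
base-9 happy: 625

1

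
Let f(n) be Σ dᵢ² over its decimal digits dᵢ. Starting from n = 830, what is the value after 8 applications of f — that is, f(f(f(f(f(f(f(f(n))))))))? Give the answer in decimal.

830 → 8² + 3² + 0² = 64 + 9 + 0 = 73
73 → 7² + 3² = 49 + 9 = 58
58 → 5² + 8² = 25 + 64 = 89
89 → 8² + 9² = 64 + 81 = 145
145 → 1² + 4² + 5² = 1 + 16 + 25 = 42
42 → 4² + 2² = 16 + 4 = 20
20 → 2² + 0² = 4 + 0 = 4
4 → 4² = 16

16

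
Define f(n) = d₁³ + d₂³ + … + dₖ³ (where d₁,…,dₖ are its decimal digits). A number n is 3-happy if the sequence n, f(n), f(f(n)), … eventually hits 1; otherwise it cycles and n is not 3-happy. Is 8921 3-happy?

8921 → 1250
1250 → 134
134 → 92
92 → 737
737 → 713
713 → 371
371 → 371  — 371 already seen; the sequence cycles without reaching 1.

not 3-happy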